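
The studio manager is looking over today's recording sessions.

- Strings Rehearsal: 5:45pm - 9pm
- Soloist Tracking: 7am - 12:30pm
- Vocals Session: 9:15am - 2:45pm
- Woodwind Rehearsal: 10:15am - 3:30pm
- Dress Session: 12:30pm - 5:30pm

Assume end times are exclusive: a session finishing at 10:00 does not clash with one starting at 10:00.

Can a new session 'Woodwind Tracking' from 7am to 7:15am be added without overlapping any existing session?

No — it overlaps Soloist Tracking

Soloist Tracking: starts 7am before Woodwind Tracking ends 7:15am, and ends 12:30pm after Woodwind Tracking starts 7am → overlap.
Vocals Session: starts 9:15am at or after Woodwind Tracking ends 7:15am → clear.
Woodwind Rehearsal: starts 10:15am at or after Woodwind Tracking ends 7:15am → clear.
Dress Session: starts 12:30pm at or after Woodwind Tracking ends 7:15am → clear.
Strings Rehearsal: starts 5:45pm at or after Woodwind Tracking ends 7:15am → clear.
Woodwind Tracking overlaps Soloist Tracking.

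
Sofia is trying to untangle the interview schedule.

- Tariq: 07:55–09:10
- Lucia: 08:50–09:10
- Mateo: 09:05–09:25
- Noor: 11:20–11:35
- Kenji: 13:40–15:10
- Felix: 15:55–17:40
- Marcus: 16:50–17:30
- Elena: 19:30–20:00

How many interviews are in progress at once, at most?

3

Sweep the timeline, counting +1 at each start and −1 at each end (ends before starts at a tie):
07:55 start Tariq → 1
08:50 start Lucia → 2
09:05 start Mateo → 3
09:10 end Lucia → 2
09:10 end Tariq → 1
09:25 end Mateo → 0
11:20 start Noor → 1
11:35 end Noor → 0
13:40 start Kenji → 1
15:10 end Kenji → 0
15:55 start Felix → 1
16:50 start Marcus → 2
17:30 end Marcus → 1
17:40 end Felix → 0
19:30 start Elena → 1
20:00 end Elena → 0
Peak is 3, at 09:05 (Lucia, Mateo, Tariq).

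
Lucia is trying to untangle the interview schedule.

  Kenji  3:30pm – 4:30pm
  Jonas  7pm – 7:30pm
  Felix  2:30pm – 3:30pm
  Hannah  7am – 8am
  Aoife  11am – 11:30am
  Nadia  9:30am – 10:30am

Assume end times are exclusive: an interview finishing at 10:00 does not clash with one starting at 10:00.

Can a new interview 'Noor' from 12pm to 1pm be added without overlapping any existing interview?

Yes — the slot is free

Hannah: ends 8am at or before Noor starts 12pm → clear.
Nadia: ends 10:30am at or before Noor starts 12pm → clear.
Aoife: ends 11:30am at or before Noor starts 12pm → clear.
Felix: starts 2:30pm at or after Noor ends 1pm → clear.
Kenji: starts 3:30pm at or after Noor ends 1pm → clear.
Jonas: starts 7pm at or after Noor ends 1pm → clear.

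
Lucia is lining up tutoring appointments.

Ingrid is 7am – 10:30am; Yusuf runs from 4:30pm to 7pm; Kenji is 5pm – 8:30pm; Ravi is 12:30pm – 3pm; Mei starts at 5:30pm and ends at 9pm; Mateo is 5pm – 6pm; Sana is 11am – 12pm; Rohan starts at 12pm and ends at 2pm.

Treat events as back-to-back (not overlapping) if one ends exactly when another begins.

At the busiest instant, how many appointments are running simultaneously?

4

Sweep the timeline, counting +1 at each start and −1 at each end (ends before starts at a tie):
7am start Ingrid → 1
10:30am end Ingrid → 0
11am start Sana → 1
12pm end Sana → 0
12pm start Rohan → 1
12:30pm start Ravi → 2
2pm end Rohan → 1
3pm end Ravi → 0
4:30pm start Yusuf → 1
5pm start Kenji → 2
5pm start Mateo → 3
5:30pm start Mei → 4
6pm end Mateo → 3
7pm end Yusuf → 2
8:30pm end Kenji → 1
9pm end Mei → 0
Peak is 4, at 5:30pm (Kenji, Mateo, Mei, Yusuf).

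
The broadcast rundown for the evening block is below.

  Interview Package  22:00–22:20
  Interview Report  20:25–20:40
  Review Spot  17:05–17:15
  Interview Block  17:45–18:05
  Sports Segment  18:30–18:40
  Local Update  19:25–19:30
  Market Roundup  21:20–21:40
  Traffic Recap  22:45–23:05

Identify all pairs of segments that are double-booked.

none

Check each pair: they overlap iff neither finishes before the other starts.
Sorted by start: Review Spot, Interview Block, Sports Segment, Local Update, Interview Report, Market Roundup, Interview Package, Traffic Recap.
Interview Block starts after Review Spot ends; Review Spot is clear from here.
Sports Segment starts after Interview Block ends; Interview Block is clear from here.
Local Update starts after Sports Segment ends; Sports Segment is clear from here.
Interview Report starts after Local Update ends; Local Update is clear from here.
Market Roundup starts after Interview Report ends; Interview Report is clear from here.
Interview Package starts after Market Roundup ends; Market Roundup is clear from here.
Traffic Recap starts after Interview Package ends.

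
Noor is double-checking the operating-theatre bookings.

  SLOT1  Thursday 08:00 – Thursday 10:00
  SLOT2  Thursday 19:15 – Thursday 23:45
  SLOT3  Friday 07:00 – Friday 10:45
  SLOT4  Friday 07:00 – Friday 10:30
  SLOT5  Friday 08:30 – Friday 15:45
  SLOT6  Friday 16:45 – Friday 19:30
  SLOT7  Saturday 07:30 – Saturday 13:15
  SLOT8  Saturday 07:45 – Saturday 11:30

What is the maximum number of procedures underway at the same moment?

Sort all start/end points and keep a running count:
Thursday 08:00 start SLOT1 → 1
Thursday 10:00 end SLOT1 → 0
Thursday 19:15 start SLOT2 → 1
Thursday 23:45 end SLOT2 → 0
Friday 07:00 start SLOT3 → 1
Friday 07:00 start SLOT4 → 2
Friday 08:30 start SLOT5 → 3
Friday 10:30 end SLOT4 → 2
Friday 10:45 end SLOT3 → 1
Friday 15:45 end SLOT5 → 0
Friday 16:45 start SLOT6 → 1
Friday 19:30 end SLOT6 → 0
Saturday 07:30 start SLOT7 → 1
Saturday 07:45 start SLOT8 → 2
Saturday 11:30 end SLOT8 → 1
Saturday 13:15 end SLOT7 → 0
Peak is 3, at Friday 08:30 (SLOT3, SLOT4, SLOT5).

3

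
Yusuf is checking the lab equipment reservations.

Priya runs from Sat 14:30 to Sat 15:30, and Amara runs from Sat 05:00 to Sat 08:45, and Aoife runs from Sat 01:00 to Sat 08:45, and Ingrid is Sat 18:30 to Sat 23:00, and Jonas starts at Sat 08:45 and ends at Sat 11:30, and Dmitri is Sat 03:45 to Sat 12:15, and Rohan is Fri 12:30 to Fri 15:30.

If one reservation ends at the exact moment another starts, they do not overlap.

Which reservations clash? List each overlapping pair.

Sorted by start: Rohan, Aoife, Dmitri, Amara, Jonas, Priya, Ingrid.
Aoife starts after Rohan ends, so nothing later overlaps Rohan either.
Dmitri starts before Aoife ends → Aoife and Dmitri overlap.
Amara starts before Aoife ends → Aoife and Amara overlap.
Jonas starts exactly when Aoife ends (back-to-back, no overlap), so nothing later overlaps Aoife either.
Amara starts before Dmitri ends → Dmitri and Amara overlap.
Jonas starts before Dmitri ends → Dmitri and Jonas overlap.
Priya starts after Dmitri ends, so nothing later overlaps Dmitri either.
Jonas starts exactly when Amara ends (back-to-back, no overlap), so nothing later overlaps Amara either.
Priya starts after Jonas ends, so nothing later overlaps Jonas either.
Ingrid starts after Priya ends.

Amara & Aoife, Amara & Dmitri, Aoife & Dmitri, Dmitri & Jonas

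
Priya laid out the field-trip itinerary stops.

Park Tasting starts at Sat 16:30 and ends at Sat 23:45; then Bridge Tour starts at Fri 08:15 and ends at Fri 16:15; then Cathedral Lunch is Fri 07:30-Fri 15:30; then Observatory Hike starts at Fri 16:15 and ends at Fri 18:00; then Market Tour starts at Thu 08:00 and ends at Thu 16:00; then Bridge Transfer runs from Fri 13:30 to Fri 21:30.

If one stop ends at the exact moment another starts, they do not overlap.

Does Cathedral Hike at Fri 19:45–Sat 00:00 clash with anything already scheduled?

Yes — it overlaps Bridge Transfer

Market Tour: ends Thu 16:00 at or before Cathedral Hike starts Fri 19:45 → clear.
Cathedral Lunch: ends Fri 15:30 at or before Cathedral Hike starts Fri 19:45 → clear.
Bridge Tour: ends Fri 16:15 at or before Cathedral Hike starts Fri 19:45 → clear.
Bridge Transfer: starts Fri 13:30 before Cathedral Hike ends Sat 00:00, and ends Fri 21:30 after Cathedral Hike starts Fri 19:45 → overlap.
Observatory Hike: ends Fri 18:00 at or before Cathedral Hike starts Fri 19:45 → clear.
Park Tasting: starts Sat 16:30 at or after Cathedral Hike ends Sat 00:00 → clear.
Cathedral Hike overlaps Bridge Transfer.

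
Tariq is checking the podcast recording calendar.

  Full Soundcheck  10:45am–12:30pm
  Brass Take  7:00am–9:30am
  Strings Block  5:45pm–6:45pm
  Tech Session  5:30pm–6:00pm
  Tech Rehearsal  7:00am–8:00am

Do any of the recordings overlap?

Yes

Sorted by start: Tech Rehearsal, Brass Take, Full Soundcheck, Tech Session, Strings Block.
Brass Take starts before Tech Rehearsal ends → Tech Rehearsal and Brass Take overlap.
That's a conflict, so the schedule is not conflict-free.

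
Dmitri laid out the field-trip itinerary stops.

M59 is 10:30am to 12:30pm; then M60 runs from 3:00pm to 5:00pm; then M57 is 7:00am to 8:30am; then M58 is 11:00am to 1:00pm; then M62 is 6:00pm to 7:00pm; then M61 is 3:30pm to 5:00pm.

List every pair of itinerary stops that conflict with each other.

M58 & M59, M60 & M61

Sorted by start: M57, M59, M58, M60, M61, M62.
M59 starts after M57 ends, so M57 has no further overlaps.
M58 starts before M59 ends → M59 and M58 overlap.
M60 starts after M59 ends, so M59 has no further overlaps.
M60 starts after M58 ends, so M58 has no further overlaps.
M61 starts before M60 ends → M60 and M61 overlap.
M62 starts after M60 ends.
M62 starts after M61 ends.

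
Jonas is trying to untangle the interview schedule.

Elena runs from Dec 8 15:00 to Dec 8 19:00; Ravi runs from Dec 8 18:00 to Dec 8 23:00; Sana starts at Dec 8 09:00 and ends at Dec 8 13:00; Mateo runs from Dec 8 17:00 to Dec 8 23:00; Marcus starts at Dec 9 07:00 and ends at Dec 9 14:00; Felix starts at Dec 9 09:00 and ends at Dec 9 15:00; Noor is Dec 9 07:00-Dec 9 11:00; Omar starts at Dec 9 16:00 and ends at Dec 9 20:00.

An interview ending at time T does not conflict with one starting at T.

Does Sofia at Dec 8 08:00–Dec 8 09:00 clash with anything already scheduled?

Sana: starts Dec 8 09:00 at or after Sofia ends Dec 8 09:00 → clear.
Elena: starts Dec 8 15:00 at or after Sofia ends Dec 8 09:00 → clear.
Mateo: starts Dec 8 17:00 at or after Sofia ends Dec 8 09:00 → clear.
Ravi: starts Dec 8 18:00 at or after Sofia ends Dec 8 09:00 → clear.
Marcus: starts Dec 9 07:00 at or after Sofia ends Dec 8 09:00 → clear.
Noor: starts Dec 9 07:00 at or after Sofia ends Dec 8 09:00 → clear.
Felix: starts Dec 9 09:00 at or after Sofia ends Dec 8 09:00 → clear.
Omar: starts Dec 9 16:00 at or after Sofia ends Dec 8 09:00 → clear.

No — it doesn't clash with anything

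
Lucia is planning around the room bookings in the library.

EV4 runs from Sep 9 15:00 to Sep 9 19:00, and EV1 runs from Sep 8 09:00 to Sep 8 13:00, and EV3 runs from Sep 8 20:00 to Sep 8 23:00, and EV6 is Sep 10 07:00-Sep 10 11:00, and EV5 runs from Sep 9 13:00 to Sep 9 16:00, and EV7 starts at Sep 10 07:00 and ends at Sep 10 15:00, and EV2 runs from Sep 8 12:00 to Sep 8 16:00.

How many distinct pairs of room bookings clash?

3

Sorted by start: EV1, EV2, EV3, EV5, EV4, EV6, EV7.
EV2 starts before EV1 ends → EV1 and EV2 overlap.
EV3 starts after EV1 ends — done with EV1.
EV3 starts after EV2 ends — done with EV2.
EV5 starts after EV3 ends — done with EV3.
EV4 starts before EV5 ends → EV5 and EV4 overlap.
EV6 starts after EV5 ends — done with EV5.
EV6 starts after EV4 ends — done with EV4.
EV7 starts before EV6 ends → EV6 and EV7 overlap.
Overlapping pairs: EV1 & EV2, EV4 & EV5, EV6 & EV7 — 3 in total.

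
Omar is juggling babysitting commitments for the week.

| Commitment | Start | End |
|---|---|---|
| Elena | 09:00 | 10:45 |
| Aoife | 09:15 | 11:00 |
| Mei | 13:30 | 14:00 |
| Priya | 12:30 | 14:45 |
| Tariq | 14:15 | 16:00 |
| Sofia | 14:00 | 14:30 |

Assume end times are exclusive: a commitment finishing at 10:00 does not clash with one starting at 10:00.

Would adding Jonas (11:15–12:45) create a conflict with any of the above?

Yes — it overlaps Priya

Elena: ends 10:45 at or before Jonas starts 11:15 → clear.
Aoife: ends 11:00 at or before Jonas starts 11:15 → clear.
Priya: starts 12:30 before Jonas ends 12:45, and ends 14:45 after Jonas starts 11:15 → overlap.
Mei: starts 13:30 at or after Jonas ends 12:45 → clear.
Sofia: starts 14:00 at or after Jonas ends 12:45 → clear.
Tariq: starts 14:15 at or after Jonas ends 12:45 → clear.
Jonas overlaps Priya.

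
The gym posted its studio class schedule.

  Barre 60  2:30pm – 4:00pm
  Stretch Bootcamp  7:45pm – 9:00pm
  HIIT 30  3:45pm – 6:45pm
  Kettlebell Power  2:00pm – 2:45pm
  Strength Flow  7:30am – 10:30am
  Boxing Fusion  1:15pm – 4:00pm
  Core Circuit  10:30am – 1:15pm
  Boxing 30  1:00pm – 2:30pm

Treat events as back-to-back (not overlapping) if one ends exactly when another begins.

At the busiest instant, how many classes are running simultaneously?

Sweep the timeline, counting +1 at each start and −1 at each end (ends before starts at a tie):
7:30am start Strength Flow → 1
10:30am end Strength Flow → 0
10:30am start Core Circuit → 1
1:00pm start Boxing 30 → 2
1:15pm end Core Circuit → 1
1:15pm start Boxing Fusion → 2
2:00pm start Kettlebell Power → 3
2:30pm end Boxing 30 → 2
2:30pm start Barre 60 → 3
2:45pm end Kettlebell Power → 2
3:45pm start HIIT 30 → 3
4:00pm end Barre 60 → 2
4:00pm end Boxing Fusion → 1
6:45pm end HIIT 30 → 0
7:45pm start Stretch Bootcamp → 1
9:00pm end Stretch Bootcamp → 0
Peak is 3, at 2:00pm (Boxing 30, Boxing Fusion, Kettlebell Power).

3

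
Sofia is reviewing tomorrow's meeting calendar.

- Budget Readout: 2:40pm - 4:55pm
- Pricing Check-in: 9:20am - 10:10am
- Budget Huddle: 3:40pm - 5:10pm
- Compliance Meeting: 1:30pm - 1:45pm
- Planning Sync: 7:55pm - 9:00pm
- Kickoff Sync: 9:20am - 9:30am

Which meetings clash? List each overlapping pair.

Budget Huddle & Budget Readout, Kickoff Sync & Pricing Check-in

Two intervals overlap when each starts before the other ends.
Sorted by start: Kickoff Sync, Pricing Check-in, Compliance Meeting, Budget Readout, Budget Huddle, Planning Sync.
Pricing Check-in starts before Kickoff Sync ends → Kickoff Sync and Pricing Check-in overlap.
Compliance Meeting starts after Kickoff Sync ends, so nothing later overlaps Kickoff Sync either.
Compliance Meeting starts after Pricing Check-in ends, so nothing later overlaps Pricing Check-in either.
Budget Readout starts after Compliance Meeting ends, so nothing later overlaps Compliance Meeting either.
Budget Huddle starts before Budget Readout ends → Budget Readout and Budget Huddle overlap.
Planning Sync starts after Budget Readout ends.
Planning Sync starts after Budget Huddle ends.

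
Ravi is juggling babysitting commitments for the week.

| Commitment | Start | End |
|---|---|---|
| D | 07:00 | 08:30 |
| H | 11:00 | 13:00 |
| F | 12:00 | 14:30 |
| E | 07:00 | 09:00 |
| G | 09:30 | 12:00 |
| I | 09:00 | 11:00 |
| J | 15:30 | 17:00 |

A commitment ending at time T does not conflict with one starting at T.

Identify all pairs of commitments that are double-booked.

Sorted by start: D, E, I, G, H, F, J.
E starts before D ends → D and E overlap.
I starts after D ends, so nothing later overlaps D either.
I starts exactly when E ends (back-to-back, no overlap), so nothing later overlaps E either.
G starts before I ends → I and G overlap.
H starts exactly when I ends (back-to-back, no overlap), so nothing later overlaps I either.
H starts before G ends → G and H overlap.
F starts exactly when G ends (back-to-back, no overlap), so nothing later overlaps G either.
F starts before H ends → H and F overlap.
J starts after H ends.
J starts after F ends.

D & E, F & H, G & H, G & I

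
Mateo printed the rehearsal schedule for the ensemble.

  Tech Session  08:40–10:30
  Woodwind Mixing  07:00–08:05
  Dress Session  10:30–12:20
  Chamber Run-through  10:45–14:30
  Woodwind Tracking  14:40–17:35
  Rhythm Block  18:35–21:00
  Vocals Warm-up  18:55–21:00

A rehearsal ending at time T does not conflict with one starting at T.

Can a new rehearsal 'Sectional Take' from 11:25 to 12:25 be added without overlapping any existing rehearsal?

No — it overlaps Chamber Run-through, Dress Session

Woodwind Mixing: ends 08:05 at or before Sectional Take starts 11:25 → clear.
Tech Session: ends 10:30 at or before Sectional Take starts 11:25 → clear.
Dress Session: starts 10:30 before Sectional Take ends 12:25, and ends 12:20 after Sectional Take starts 11:25 → overlap.
Chamber Run-through: starts 10:45 before Sectional Take ends 12:25, and ends 14:30 after Sectional Take starts 11:25 → overlap.
Woodwind Tracking: starts 14:40 at or after Sectional Take ends 12:25 → clear.
Rhythm Block: starts 18:35 at or after Sectional Take ends 12:25 → clear.
Vocals Warm-up: starts 18:55 at or after Sectional Take ends 12:25 → clear.
Sectional Take overlaps Dress Session, Chamber Run-through.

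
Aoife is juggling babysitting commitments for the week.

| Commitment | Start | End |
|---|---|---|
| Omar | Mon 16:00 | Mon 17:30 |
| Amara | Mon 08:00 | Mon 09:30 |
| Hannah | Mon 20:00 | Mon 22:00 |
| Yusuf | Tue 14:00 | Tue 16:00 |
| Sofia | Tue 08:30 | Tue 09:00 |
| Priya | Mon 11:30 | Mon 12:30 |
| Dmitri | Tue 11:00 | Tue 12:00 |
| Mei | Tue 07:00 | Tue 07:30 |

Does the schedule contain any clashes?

No

Sorted by start: Amara, Priya, Omar, Hannah, Mei, Sofia, Dmitri, Yusuf.
Priya starts after Amara ends; Amara is clear from here.
Omar starts after Priya ends; Priya is clear from here.
Hannah starts after Omar ends; Omar is clear from here.
Mei starts after Hannah ends; Hannah is clear from here.
Sofia starts after Mei ends; Mei is clear from here.
Dmitri starts after Sofia ends; Sofia is clear from here.
Yusuf starts after Dmitri ends.
Every pair is clear; the schedule has no overlaps.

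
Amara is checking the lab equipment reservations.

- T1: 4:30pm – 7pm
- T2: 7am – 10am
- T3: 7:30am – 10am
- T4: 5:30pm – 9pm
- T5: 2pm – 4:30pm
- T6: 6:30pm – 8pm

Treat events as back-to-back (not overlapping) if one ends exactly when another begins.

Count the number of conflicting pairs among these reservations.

Check each pair: they overlap iff neither finishes before the other starts.
Sorted by start: T2, T3, T5, T1, T4, T6.
T3 starts before T2 ends → T2 and T3 overlap.
T5 starts after T2 ends — done with T2.
T5 starts after T3 ends — done with T3.
T1 starts exactly when T5 ends (back-to-back, no overlap) — done with T5.
T4 starts before T1 ends → T1 and T4 overlap.
T6 starts before T1 ends → T1 and T6 overlap.
T6 starts before T4 ends → T4 and T6 overlap.
Overlapping pairs: T1 & T4, T1 & T6, T2 & T3, T4 & T6 — 4 in total.

4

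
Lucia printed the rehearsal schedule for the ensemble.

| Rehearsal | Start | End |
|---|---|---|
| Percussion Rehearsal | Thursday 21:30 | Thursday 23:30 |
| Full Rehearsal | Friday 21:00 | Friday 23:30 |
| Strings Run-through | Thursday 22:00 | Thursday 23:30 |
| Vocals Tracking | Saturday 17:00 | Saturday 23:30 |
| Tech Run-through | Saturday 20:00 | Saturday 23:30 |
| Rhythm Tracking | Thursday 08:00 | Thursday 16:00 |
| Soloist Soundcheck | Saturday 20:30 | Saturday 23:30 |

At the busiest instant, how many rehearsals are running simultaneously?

Sweep the timeline, counting +1 at each start and −1 at each end (ends before starts at a tie):
Thursday 08:00 start Rhythm Tracking → 1
Thursday 16:00 end Rhythm Tracking → 0
Thursday 21:30 start Percussion Rehearsal → 1
Thursday 22:00 start Strings Run-through → 2
Thursday 23:30 end Percussion Rehearsal → 1
Thursday 23:30 end Strings Run-through → 0
Friday 21:00 start Full Rehearsal → 1
Friday 23:30 end Full Rehearsal → 0
Saturday 17:00 start Vocals Tracking → 1
Saturday 20:00 start Tech Run-through → 2
Saturday 20:30 start Soloist Soundcheck → 3
Saturday 23:30 end Soloist Soundcheck → 2
Saturday 23:30 end Tech Run-through → 1
Saturday 23:30 end Vocals Tracking → 0
Peak is 3, at Saturday 20:30 (Soloist Soundcheck, Tech Run-through, Vocals Tracking).

3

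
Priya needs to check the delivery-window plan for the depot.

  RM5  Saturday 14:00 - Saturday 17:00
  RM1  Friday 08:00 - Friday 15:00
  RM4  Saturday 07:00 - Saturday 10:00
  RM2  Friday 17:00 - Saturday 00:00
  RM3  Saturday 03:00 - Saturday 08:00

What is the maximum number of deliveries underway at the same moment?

2

Sort all start/end points and keep a running count:
Friday 08:00 start RM1 → 1
Friday 15:00 end RM1 → 0
Friday 17:00 start RM2 → 1
Saturday 00:00 end RM2 → 0
Saturday 03:00 start RM3 → 1
Saturday 07:00 start RM4 → 2
Saturday 08:00 end RM3 → 1
Saturday 10:00 end RM4 → 0
Saturday 14:00 start RM5 → 1
Saturday 17:00 end RM5 → 0
Peak is 2, at Saturday 07:00 (RM3, RM4).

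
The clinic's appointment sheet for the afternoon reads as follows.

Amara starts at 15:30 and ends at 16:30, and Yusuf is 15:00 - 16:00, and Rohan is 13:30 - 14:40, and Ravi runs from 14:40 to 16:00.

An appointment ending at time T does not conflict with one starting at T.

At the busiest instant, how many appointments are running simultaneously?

3

Sort all start/end points and keep a running count:
13:30 start Rohan → 1
14:40 end Rohan → 0
14:40 start Ravi → 1
15:00 start Yusuf → 2
15:30 start Amara → 3
16:00 end Ravi → 2
16:00 end Yusuf → 1
16:30 end Amara → 0
Peak is 3, at 15:30 (Amara, Ravi, Yusuf).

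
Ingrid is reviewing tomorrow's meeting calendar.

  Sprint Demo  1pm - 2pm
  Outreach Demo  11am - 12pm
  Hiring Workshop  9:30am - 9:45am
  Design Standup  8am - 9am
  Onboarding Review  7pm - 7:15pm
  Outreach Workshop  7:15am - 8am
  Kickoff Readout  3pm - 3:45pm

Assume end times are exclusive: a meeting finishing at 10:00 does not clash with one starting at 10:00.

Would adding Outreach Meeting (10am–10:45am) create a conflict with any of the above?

No — it doesn't clash with anything

Outreach Workshop: ends 8am at or before Outreach Meeting starts 10am → clear.
Design Standup: ends 9am at or before Outreach Meeting starts 10am → clear.
Hiring Workshop: ends 9:45am at or before Outreach Meeting starts 10am → clear.
Outreach Demo: starts 11am at or after Outreach Meeting ends 10:45am → clear.
Sprint Demo: starts 1pm at or after Outreach Meeting ends 10:45am → clear.
Kickoff Readout: starts 3pm at or after Outreach Meeting ends 10:45am → clear.
Onboarding Review: starts 7pm at or after Outreach Meeting ends 10:45am → clear.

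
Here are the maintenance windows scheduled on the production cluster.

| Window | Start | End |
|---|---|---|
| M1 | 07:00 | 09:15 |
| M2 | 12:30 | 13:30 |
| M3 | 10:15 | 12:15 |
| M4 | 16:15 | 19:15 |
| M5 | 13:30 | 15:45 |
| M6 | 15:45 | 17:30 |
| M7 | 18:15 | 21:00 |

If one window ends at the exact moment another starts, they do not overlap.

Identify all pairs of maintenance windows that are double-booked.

Check each pair: they overlap iff neither finishes before the other starts.
Sorted by start: M1, M3, M2, M5, M6, M4, M7.
M3 starts after M1 ends, so nothing later overlaps M1 either.
M2 starts after M3 ends, so nothing later overlaps M3 either.
M5 starts exactly when M2 ends (back-to-back, no overlap), so nothing later overlaps M2 either.
M6 starts exactly when M5 ends (back-to-back, no overlap), so nothing later overlaps M5 either.
M4 starts before M6 ends → M6 and M4 overlap.
M7 starts after M6 ends.
M7 starts before M4 ends → M4 and M7 overlap.

M4 & M6, M4 & M7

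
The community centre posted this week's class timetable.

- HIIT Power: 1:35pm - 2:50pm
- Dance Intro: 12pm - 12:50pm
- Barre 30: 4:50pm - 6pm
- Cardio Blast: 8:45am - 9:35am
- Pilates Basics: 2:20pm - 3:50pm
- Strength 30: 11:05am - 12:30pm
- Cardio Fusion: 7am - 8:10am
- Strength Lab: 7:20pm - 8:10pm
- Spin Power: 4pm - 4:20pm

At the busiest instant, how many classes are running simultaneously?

2

Sort all start/end points and keep a running count:
7am start Cardio Fusion → 1
8:10am end Cardio Fusion → 0
8:45am start Cardio Blast → 1
9:35am end Cardio Blast → 0
11:05am start Strength 30 → 1
12pm start Dance Intro → 2
12:30pm end Strength 30 → 1
12:50pm end Dance Intro → 0
1:35pm start HIIT Power → 1
2:20pm start Pilates Basics → 2
2:50pm end HIIT Power → 1
3:50pm end Pilates Basics → 0
4pm start Spin Power → 1
4:20pm end Spin Power → 0
4:50pm start Barre 30 → 1
6pm end Barre 30 → 0
7:20pm start Strength Lab → 1
8:10pm end Strength Lab → 0
Peak is 2, at 12pm (Dance Intro, Strength 30).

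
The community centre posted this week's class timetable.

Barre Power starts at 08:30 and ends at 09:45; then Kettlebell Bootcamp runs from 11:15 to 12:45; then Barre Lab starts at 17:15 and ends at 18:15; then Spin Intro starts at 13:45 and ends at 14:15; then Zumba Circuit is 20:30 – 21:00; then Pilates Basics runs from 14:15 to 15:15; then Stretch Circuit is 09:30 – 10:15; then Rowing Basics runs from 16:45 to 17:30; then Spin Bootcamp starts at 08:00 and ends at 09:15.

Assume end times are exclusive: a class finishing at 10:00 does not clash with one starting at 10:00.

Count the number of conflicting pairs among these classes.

3

Two intervals overlap when each starts before the other ends.
Sorted by start: Spin Bootcamp, Barre Power, Stretch Circuit, Kettlebell Bootcamp, Spin Intro, Pilates Basics, Rowing Basics, Barre Lab, Zumba Circuit.
Barre Power starts before Spin Bootcamp ends → Spin Bootcamp and Barre Power overlap.
Stretch Circuit starts after Spin Bootcamp ends, so nothing later overlaps Spin Bootcamp either.
Stretch Circuit starts before Barre Power ends → Barre Power and Stretch Circuit overlap.
Kettlebell Bootcamp starts after Barre Power ends, so nothing later overlaps Barre Power either.
Kettlebell Bootcamp starts after Stretch Circuit ends, so nothing later overlaps Stretch Circuit either.
Spin Intro starts after Kettlebell Bootcamp ends, so nothing later overlaps Kettlebell Bootcamp either.
Pilates Basics starts exactly when Spin Intro ends (back-to-back, no overlap), so nothing later overlaps Spin Intro either.
Rowing Basics starts after Pilates Basics ends, so nothing later overlaps Pilates Basics either.
Barre Lab starts before Rowing Basics ends → Rowing Basics and Barre Lab overlap.
Zumba Circuit starts after Rowing Basics ends.
Zumba Circuit starts after Barre Lab ends.
Overlapping pairs: Barre Lab & Rowing Basics, Barre Power & Spin Bootcamp, Barre Power & Stretch Circuit — 3 in total.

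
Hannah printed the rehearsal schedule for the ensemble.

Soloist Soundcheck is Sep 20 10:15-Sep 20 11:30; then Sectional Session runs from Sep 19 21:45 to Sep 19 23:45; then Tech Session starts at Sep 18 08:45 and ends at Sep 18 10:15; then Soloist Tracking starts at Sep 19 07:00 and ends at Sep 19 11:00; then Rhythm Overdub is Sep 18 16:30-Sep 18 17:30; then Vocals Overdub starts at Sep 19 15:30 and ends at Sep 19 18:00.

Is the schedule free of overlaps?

Yes

Sorted by start: Tech Session, Rhythm Overdub, Soloist Tracking, Vocals Overdub, Sectional Session, Soloist Soundcheck.
Rhythm Overdub starts after Tech Session ends — done with Tech Session.
Soloist Tracking starts after Rhythm Overdub ends — done with Rhythm Overdub.
Vocals Overdub starts after Soloist Tracking ends — done with Soloist Tracking.
Sectional Session starts after Vocals Overdub ends — done with Vocals Overdub.
Soloist Soundcheck starts after Sectional Session ends.
Every pair is clear; the schedule has no overlaps.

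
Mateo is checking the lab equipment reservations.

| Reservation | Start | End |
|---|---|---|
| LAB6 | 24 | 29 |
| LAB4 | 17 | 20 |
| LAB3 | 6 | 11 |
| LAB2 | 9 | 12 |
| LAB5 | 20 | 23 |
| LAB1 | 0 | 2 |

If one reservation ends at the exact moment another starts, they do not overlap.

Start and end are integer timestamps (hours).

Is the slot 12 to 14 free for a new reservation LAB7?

Yes — the slot is free

LAB1: ends 2 at or before LAB7 starts 12 → clear.
LAB3: ends 11 at or before LAB7 starts 12 → clear.
LAB2: ends 12 at or before LAB7 starts 12 → clear.
LAB4: starts 17 at or after LAB7 ends 14 → clear.
LAB5: starts 20 at or after LAB7 ends 14 → clear.
LAB6: starts 24 at or after LAB7 ends 14 → clear.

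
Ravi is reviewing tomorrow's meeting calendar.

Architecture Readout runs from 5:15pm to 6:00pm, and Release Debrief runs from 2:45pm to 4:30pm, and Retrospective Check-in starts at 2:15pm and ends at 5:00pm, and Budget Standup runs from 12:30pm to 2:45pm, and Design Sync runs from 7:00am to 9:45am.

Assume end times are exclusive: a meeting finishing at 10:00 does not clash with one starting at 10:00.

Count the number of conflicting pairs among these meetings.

Sorted by start: Design Sync, Budget Standup, Retrospective Check-in, Release Debrief, Architecture Readout.
Budget Standup starts after Design Sync ends; Design Sync is clear from here.
Retrospective Check-in starts before Budget Standup ends → Budget Standup and Retrospective Check-in overlap.
Release Debrief starts exactly when Budget Standup ends (back-to-back, no overlap); Budget Standup is clear from here.
Release Debrief starts before Retrospective Check-in ends → Retrospective Check-in and Release Debrief overlap.
Architecture Readout starts after Retrospective Check-in ends.
Architecture Readout starts after Release Debrief ends.
Overlapping pairs: Budget Standup & Retrospective Check-in, Release Debrief & Retrospective Check-in — 2 in total.

2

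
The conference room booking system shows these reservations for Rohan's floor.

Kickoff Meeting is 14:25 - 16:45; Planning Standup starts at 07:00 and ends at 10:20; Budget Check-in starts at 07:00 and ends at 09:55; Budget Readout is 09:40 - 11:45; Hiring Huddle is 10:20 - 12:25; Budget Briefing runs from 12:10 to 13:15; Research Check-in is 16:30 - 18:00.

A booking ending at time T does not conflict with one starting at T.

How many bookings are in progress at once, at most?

3

Sweep the timeline, counting +1 at each start and −1 at each end (ends before starts at a tie):
07:00 start Budget Check-in → 1
07:00 start Planning Standup → 2
09:40 start Budget Readout → 3
09:55 end Budget Check-in → 2
10:20 end Planning Standup → 1
10:20 start Hiring Huddle → 2
11:45 end Budget Readout → 1
12:10 start Budget Briefing → 2
12:25 end Hiring Huddle → 1
13:15 end Budget Briefing → 0
14:25 start Kickoff Meeting → 1
16:30 start Research Check-in → 2
16:45 end Kickoff Meeting → 1
18:00 end Research Check-in → 0
Peak is 3, at 09:40 (Budget Check-in, Budget Readout, Planning Standup).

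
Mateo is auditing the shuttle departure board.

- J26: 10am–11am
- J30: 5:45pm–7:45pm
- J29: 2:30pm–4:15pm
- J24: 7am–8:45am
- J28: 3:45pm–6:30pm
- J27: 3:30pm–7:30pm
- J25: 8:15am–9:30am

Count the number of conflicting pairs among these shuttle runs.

Sorted by start: J24, J25, J26, J29, J27, J28, J30.
J25 starts before J24 ends → J24 and J25 overlap.
J26 starts after J24 ends, so J24 has no further overlaps.
J26 starts after J25 ends, so J25 has no further overlaps.
J29 starts after J26 ends, so J26 has no further overlaps.
J27 starts before J29 ends → J29 and J27 overlap.
J28 starts before J29 ends → J29 and J28 overlap.
J30 starts after J29 ends.
J28 starts before J27 ends → J27 and J28 overlap.
J30 starts before J27 ends → J27 and J30 overlap.
J30 starts before J28 ends → J28 and J30 overlap.
Overlapping pairs: J24 & J25, J27 & J28, J27 & J29, J27 & J30, J28 & J29, J28 & J30 — 6 in total.

6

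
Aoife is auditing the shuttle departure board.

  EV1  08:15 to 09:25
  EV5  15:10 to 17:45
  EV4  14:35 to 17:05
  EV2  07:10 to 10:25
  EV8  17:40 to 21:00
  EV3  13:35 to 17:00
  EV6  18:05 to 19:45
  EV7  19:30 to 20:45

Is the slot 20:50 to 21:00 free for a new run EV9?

EV2: ends 10:25 at or before EV9 starts 20:50 → clear.
EV1: ends 09:25 at or before EV9 starts 20:50 → clear.
EV3: ends 17:00 at or before EV9 starts 20:50 → clear.
EV4: ends 17:05 at or before EV9 starts 20:50 → clear.
EV5: ends 17:45 at or before EV9 starts 20:50 → clear.
EV8: starts 17:40 before EV9 ends 21:00, and ends 21:00 after EV9 starts 20:50 → overlap.
EV6: ends 19:45 at or before EV9 starts 20:50 → clear.
EV7: ends 20:45 at or before EV9 starts 20:50 → clear.
EV9 overlaps EV8.

No — it overlaps EV8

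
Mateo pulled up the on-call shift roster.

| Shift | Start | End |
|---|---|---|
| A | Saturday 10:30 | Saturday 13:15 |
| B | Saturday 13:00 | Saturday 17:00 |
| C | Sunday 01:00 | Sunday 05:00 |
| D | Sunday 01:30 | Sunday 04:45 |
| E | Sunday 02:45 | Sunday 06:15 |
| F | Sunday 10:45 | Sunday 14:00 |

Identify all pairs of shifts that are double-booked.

A & B, C & D, C & E, D & E

Two intervals overlap when each starts before the other ends.
Sorted by start: A, B, C, D, E, F.
B starts before A ends → A and B overlap.
C starts after A ends, so A has no further overlaps.
C starts after B ends, so B has no further overlaps.
D starts before C ends → C and D overlap.
E starts before C ends → C and E overlap.
F starts after C ends.
E starts before D ends → D and E overlap.
F starts after D ends.
F starts after E ends.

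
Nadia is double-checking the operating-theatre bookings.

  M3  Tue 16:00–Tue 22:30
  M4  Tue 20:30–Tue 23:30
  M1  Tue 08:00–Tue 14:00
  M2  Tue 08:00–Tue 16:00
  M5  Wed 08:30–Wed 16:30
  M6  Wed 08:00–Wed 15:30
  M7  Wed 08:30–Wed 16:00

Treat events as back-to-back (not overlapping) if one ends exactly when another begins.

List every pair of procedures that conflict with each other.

Check each pair: they overlap iff neither finishes before the other starts.
Sorted by start: M1, M2, M3, M4, M6, M5, M7.
M2 starts before M1 ends → M1 and M2 overlap.
M3 starts after M1 ends; M1 is clear from here.
M3 starts exactly when M2 ends (back-to-back, no overlap); M2 is clear from here.
M4 starts before M3 ends → M3 and M4 overlap.
M6 starts after M3 ends; M3 is clear from here.
M6 starts after M4 ends; M4 is clear from here.
M5 starts before M6 ends → M6 and M5 overlap.
M7 starts before M6 ends → M6 and M7 overlap.
M7 starts before M5 ends → M5 and M7 overlap.

M1 & M2, M3 & M4, M5 & M6, M5 & M7, M6 & M7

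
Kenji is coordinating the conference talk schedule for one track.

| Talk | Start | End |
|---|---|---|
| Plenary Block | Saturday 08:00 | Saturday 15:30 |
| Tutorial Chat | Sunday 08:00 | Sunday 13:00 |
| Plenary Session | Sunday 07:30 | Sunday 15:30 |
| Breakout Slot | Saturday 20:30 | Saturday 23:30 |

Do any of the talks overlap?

Check each pair: they overlap iff neither finishes before the other starts.
Sorted by start: Plenary Block, Breakout Slot, Plenary Session, Tutorial Chat.
Breakout Slot starts after Plenary Block ends, so nothing later overlaps Plenary Block either.
Plenary Session starts after Breakout Slot ends, so nothing later overlaps Breakout Slot either.
Tutorial Chat starts before Plenary Session ends → Plenary Session and Tutorial Chat overlap.
That's a conflict, so the schedule is not conflict-free.

Yes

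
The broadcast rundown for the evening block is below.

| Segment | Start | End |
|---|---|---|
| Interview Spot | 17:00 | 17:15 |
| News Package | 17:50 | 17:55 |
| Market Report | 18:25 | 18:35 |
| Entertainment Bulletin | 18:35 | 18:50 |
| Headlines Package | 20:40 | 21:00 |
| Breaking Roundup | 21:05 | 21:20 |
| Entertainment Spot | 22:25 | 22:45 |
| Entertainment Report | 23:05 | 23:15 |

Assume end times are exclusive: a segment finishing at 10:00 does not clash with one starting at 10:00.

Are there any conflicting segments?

No

Sorted by start: Interview Spot, News Package, Market Report, Entertainment Bulletin, Headlines Package, Breaking Roundup, Entertainment Spot, Entertainment Report.
News Package starts after Interview Spot ends, so Interview Spot has no further overlaps.
Market Report starts after News Package ends, so News Package has no further overlaps.
Entertainment Bulletin starts exactly when Market Report ends (back-to-back, no overlap), so Market Report has no further overlaps.
Headlines Package starts after Entertainment Bulletin ends, so Entertainment Bulletin has no further overlaps.
Breaking Roundup starts after Headlines Package ends, so Headlines Package has no further overlaps.
Entertainment Spot starts after Breaking Roundup ends, so Breaking Roundup has no further overlaps.
Entertainment Report starts after Entertainment Spot ends.
Every pair is clear; the schedule has no overlaps.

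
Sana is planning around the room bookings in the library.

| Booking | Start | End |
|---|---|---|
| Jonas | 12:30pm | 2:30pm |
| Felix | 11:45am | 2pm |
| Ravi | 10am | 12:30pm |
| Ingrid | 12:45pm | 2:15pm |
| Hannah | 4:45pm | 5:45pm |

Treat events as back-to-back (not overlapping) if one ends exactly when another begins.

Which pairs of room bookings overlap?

Felix & Ingrid, Felix & Jonas, Felix & Ravi, Ingrid & Jonas

Check each pair: they overlap iff neither finishes before the other starts.
Sorted by start: Ravi, Felix, Jonas, Ingrid, Hannah.
Felix starts before Ravi ends → Ravi and Felix overlap.
Jonas starts exactly when Ravi ends (back-to-back, no overlap) — done with Ravi.
Jonas starts before Felix ends → Felix and Jonas overlap.
Ingrid starts before Felix ends → Felix and Ingrid overlap.
Hannah starts after Felix ends.
Ingrid starts before Jonas ends → Jonas and Ingrid overlap.
Hannah starts after Jonas ends.
Hannah starts after Ingrid ends.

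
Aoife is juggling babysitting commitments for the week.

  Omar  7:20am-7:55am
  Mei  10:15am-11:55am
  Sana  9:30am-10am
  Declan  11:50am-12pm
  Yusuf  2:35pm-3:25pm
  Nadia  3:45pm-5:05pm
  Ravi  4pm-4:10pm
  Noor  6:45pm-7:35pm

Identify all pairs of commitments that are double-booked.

Sorted by start: Omar, Sana, Mei, Declan, Yusuf, Nadia, Ravi, Noor.
Sana starts after Omar ends — done with Omar.
Mei starts after Sana ends — done with Sana.
Declan starts before Mei ends → Mei and Declan overlap.
Yusuf starts after Mei ends — done with Mei.
Yusuf starts after Declan ends — done with Declan.
Nadia starts after Yusuf ends — done with Yusuf.
Ravi starts before Nadia ends → Nadia and Ravi overlap.
Noor starts after Nadia ends.
Noor starts after Ravi ends.

Declan & Mei, Nadia & Ravi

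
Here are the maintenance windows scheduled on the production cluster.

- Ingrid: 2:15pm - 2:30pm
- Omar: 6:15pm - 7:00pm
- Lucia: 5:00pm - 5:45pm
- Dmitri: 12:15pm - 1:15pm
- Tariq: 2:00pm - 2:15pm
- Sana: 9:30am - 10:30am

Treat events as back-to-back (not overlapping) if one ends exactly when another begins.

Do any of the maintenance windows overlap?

Check each pair: they overlap iff neither finishes before the other starts.
Sorted by start: Sana, Dmitri, Tariq, Ingrid, Lucia, Omar.
Dmitri starts after Sana ends — done with Sana.
Tariq starts after Dmitri ends — done with Dmitri.
Ingrid starts exactly when Tariq ends (back-to-back, no overlap) — done with Tariq.
Lucia starts after Ingrid ends — done with Ingrid.
Omar starts after Lucia ends.
Every pair is clear; the schedule has no overlaps.

No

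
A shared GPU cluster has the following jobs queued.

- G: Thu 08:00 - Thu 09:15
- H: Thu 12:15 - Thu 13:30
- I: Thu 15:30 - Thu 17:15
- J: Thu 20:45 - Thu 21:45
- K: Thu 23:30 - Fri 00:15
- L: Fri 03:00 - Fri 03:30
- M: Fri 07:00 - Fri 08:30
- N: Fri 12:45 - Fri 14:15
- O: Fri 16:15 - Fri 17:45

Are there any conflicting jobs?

No

Sorted by start: G, H, I, J, K, L, M, N, O.
H starts after G ends, so G has no further overlaps.
I starts after H ends, so H has no further overlaps.
J starts after I ends, so I has no further overlaps.
K starts after J ends, so J has no further overlaps.
L starts after K ends, so K has no further overlaps.
M starts after L ends, so L has no further overlaps.
N starts after M ends, so M has no further overlaps.
O starts after N ends.
Every pair is clear; the schedule has no overlaps.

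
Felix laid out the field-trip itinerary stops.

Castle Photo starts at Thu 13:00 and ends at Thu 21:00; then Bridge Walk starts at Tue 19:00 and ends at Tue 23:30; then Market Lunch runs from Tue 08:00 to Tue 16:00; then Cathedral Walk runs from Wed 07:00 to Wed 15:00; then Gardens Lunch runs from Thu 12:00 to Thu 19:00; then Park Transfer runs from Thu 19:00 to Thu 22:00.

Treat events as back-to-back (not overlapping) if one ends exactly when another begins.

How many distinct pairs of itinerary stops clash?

Sorted by start: Market Lunch, Bridge Walk, Cathedral Walk, Gardens Lunch, Castle Photo, Park Transfer.
Bridge Walk starts after Market Lunch ends; Market Lunch is clear from here.
Cathedral Walk starts after Bridge Walk ends; Bridge Walk is clear from here.
Gardens Lunch starts after Cathedral Walk ends; Cathedral Walk is clear from here.
Castle Photo starts before Gardens Lunch ends → Gardens Lunch and Castle Photo overlap.
Park Transfer starts exactly when Gardens Lunch ends (back-to-back, no overlap).
Park Transfer starts before Castle Photo ends → Castle Photo and Park Transfer overlap.
Overlapping pairs: Castle Photo & Gardens Lunch, Castle Photo & Park Transfer — 2 in total.

2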